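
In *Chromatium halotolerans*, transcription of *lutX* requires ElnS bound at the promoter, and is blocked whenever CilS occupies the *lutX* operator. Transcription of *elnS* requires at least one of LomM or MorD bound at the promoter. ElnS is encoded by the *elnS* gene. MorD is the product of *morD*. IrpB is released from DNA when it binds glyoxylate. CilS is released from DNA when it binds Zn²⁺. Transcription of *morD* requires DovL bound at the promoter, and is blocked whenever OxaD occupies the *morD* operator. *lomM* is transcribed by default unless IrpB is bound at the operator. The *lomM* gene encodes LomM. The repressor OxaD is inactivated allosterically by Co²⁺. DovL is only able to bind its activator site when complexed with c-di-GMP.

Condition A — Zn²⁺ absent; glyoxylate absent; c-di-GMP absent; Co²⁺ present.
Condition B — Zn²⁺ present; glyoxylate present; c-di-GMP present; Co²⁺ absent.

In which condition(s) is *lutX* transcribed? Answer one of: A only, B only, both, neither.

Condition A:
Zn²⁺ is absent, so CilS is active.
Glyoxylate is absent, so IrpB is active.
With repressor IrpB bound, *lomM* is not transcribed.
So LomM is not produced.
c-di-GMP is absent, so DovL is inactive.
Co²⁺ is present, so OxaD is inactive.
Required activator DovL is absent, so *morD* is not transcribed.
So MorD is not produced.
No activator is available at the *elnS* promoter, so *elnS* is not transcribed.
So ElnS is not produced.
With repressor CilS bound, *lutX* is not transcribed.
→ *lutX* is OFF in A.
Condition B:
Zn²⁺ is present, so CilS is inactive.
Glyoxylate is present, so IrpB is inactive.
With no repressor bound, *lomM* is transcribed.
So LomM is produced and active.
c-di-GMP is present, so DovL is active.
Co²⁺ is absent, so OxaD is active.
With repressor OxaD bound, *morD* is not transcribed.
So MorD is not produced.
Activator LomM is present, so *elnS* is transcribed.
So ElnS is produced and active.
No repressor is bound and ElnS is active, so *lutX* is transcribed.
→ *lutX* is ON in B.

B only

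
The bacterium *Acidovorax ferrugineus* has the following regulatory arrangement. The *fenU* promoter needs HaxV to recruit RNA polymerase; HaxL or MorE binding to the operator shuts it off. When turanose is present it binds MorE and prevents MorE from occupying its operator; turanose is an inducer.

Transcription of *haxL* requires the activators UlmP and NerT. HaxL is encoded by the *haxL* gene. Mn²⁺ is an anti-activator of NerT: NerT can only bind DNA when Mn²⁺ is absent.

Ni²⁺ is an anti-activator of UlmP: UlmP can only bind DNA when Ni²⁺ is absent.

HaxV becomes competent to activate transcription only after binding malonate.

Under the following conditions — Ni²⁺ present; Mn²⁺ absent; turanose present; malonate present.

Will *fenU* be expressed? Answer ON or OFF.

Malonate is present, so HaxV is active.
Ni²⁺ is present, so UlmP is inactive.
Mn²⁺ is absent, so NerT is active.
Required activator UlmP is absent, so *haxL* is not transcribed.
So HaxL is not produced.
Turanose is present, so MorE is inactive.
No repressor is bound and HaxV is active, so *fenU* is transcribed.

ON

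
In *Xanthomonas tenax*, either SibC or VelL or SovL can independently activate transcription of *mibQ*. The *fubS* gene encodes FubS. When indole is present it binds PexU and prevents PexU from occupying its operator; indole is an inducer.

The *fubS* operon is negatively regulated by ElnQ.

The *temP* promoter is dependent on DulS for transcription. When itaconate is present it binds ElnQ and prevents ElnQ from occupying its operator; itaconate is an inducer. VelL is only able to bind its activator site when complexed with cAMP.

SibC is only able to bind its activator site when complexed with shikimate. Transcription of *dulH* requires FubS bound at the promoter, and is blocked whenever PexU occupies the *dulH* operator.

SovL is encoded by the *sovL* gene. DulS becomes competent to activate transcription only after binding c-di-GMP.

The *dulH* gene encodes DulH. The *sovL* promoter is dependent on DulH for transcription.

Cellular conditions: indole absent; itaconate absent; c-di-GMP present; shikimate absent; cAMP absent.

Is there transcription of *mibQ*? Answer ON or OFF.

OFF

Shikimate is absent, so SibC is inactive.
cAMP is absent, so VelL is inactive.
Itaconate is absent, so ElnQ is active.
With repressor ElnQ bound, *fubS* is not transcribed.
So FubS is not produced.
Indole is absent, so PexU is active.
With repressor PexU bound, *dulH* is not transcribed.
So DulH is not produced.
Required activator DulH is absent, so *sovL* is not transcribed.
So SovL is not produced.
No activator is available at the *mibQ* promoter, so *mibQ* is not transcribed.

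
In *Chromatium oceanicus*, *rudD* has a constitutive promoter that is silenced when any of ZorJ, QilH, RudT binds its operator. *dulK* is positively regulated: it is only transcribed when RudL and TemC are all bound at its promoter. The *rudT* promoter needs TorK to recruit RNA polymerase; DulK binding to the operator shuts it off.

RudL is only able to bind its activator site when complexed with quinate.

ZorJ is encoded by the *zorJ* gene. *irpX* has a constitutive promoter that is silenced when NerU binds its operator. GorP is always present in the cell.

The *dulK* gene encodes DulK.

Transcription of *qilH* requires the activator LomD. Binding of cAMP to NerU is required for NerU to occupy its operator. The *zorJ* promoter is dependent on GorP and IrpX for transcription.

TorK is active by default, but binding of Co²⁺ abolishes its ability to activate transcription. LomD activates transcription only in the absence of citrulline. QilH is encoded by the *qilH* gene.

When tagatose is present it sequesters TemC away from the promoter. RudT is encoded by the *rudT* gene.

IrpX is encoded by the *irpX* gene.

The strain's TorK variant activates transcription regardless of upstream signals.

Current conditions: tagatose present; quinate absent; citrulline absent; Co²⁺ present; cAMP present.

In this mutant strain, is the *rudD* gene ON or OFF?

OFF

GorP is produced constitutively and is active.
cAMP is present, so NerU is active.
With repressor NerU bound, *irpX* is not transcribed.
So IrpX is not produced.
Required activator IrpX is absent, so *zorJ* is not transcribed.
So ZorJ is not produced.
Citrulline is absent, so LomD is active.
No repressor is bound and LomD is active, so *qilH* is transcribed.
So QilH is produced and active.
Quinate is absent, so RudL is inactive.
Tagatose is present, so TemC is inactive.
Required activator RudL is absent, so *dulK* is not transcribed.
So DulK is not produced.
TorK is constitutively active in this strain.
No repressor is bound and TorK is active, so *rudT* is transcribed.
So RudT is produced and active.
With repressor QilH bound, *rudD* is not transcribed.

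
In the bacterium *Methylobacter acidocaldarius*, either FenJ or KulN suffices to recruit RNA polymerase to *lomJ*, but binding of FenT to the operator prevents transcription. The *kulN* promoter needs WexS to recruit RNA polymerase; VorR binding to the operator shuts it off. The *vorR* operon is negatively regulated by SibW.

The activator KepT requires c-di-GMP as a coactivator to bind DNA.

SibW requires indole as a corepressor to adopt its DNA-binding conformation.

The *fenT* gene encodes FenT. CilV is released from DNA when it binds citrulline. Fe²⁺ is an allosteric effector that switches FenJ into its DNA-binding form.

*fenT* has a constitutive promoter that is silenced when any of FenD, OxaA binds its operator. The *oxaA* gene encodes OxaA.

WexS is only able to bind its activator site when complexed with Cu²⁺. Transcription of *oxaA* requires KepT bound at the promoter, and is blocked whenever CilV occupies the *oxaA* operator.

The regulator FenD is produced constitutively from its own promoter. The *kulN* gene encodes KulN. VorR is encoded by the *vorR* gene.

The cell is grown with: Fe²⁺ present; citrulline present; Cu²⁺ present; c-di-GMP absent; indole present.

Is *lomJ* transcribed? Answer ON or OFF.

ON

Fe²⁺ is present, so FenJ is active.
FenD is produced constitutively and is active.
Citrulline is present, so CilV is inactive.
c-di-GMP is absent, so KepT is inactive.
Required activator KepT is absent, so *oxaA* is not transcribed.
So OxaA is not produced.
With repressor FenD bound, *fenT* is not transcribed.
So FenT is not produced.
Cu²⁺ is present, so WexS is active.
Indole is present, so SibW is active.
With repressor SibW bound, *vorR* is not transcribed.
So VorR is not produced.
No repressor is bound and WexS is active, so *kulN* is transcribed.
So KulN is produced and active.
Activator FenJ is present, so *lomJ* is transcribed.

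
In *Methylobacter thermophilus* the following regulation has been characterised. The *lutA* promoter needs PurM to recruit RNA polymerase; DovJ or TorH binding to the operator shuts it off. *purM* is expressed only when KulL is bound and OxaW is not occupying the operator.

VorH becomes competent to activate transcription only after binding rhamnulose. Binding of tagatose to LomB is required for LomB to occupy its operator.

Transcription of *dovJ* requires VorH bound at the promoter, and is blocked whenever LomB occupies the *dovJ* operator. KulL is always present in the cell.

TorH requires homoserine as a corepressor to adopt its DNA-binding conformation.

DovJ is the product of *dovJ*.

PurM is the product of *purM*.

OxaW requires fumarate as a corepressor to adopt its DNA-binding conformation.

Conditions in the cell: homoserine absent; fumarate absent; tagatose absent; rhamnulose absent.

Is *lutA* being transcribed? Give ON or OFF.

Rhamnulose is absent, so VorH is inactive.
Tagatose is absent, so LomB is inactive.
Required activator VorH is absent, so *dovJ* is not transcribed.
So DovJ is not produced.
Homoserine is absent, so TorH is inactive.
KulL is produced constitutively and is active.
Fumarate is absent, so OxaW is inactive.
No repressor is bound and KulL is active, so *purM* is transcribed.
So PurM is produced and active.
No repressor is bound and PurM is active, so *lutA* is transcribed.

ON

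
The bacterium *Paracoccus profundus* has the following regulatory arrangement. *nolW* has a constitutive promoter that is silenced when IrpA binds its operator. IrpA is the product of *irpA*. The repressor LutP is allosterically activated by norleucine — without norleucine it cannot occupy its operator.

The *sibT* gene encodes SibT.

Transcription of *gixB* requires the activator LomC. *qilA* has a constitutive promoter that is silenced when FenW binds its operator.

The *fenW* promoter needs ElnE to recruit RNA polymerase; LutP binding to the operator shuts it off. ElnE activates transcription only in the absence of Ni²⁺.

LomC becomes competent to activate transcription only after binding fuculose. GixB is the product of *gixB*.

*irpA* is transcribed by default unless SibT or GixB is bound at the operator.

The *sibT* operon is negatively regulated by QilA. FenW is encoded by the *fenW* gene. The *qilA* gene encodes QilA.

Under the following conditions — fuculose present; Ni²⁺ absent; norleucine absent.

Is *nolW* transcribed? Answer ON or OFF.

Norleucine is absent, so LutP is inactive.
Ni²⁺ is absent, so ElnE is active.
No repressor is bound and ElnE is active, so *fenW* is transcribed.
So FenW is produced and active.
With repressor FenW bound, *qilA* is not transcribed.
So QilA is not produced.
With no repressor bound, *sibT* is transcribed.
So SibT is produced and active.
Fuculose is present, so LomC is active.
No repressor is bound and LomC is active, so *gixB* is transcribed.
So GixB is produced and active.
With repressor SibT bound, *irpA* is not transcribed.
So IrpA is not produced.
With no repressor bound, *nolW* is transcribed.

ON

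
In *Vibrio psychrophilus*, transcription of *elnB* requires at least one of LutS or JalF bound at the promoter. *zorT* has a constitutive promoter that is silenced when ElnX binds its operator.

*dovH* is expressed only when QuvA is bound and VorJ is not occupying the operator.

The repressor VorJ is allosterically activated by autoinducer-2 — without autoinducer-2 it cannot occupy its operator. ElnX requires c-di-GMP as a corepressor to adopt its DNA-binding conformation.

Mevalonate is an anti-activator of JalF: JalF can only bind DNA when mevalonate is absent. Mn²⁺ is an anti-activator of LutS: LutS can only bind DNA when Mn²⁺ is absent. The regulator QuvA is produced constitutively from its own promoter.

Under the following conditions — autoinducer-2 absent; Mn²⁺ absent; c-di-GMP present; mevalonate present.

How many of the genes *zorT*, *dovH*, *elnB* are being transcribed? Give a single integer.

c-di-GMP is present, so ElnX is active.
With repressor ElnX bound, *zorT* is not transcribed.
→ *zorT* is OFF.
Autoinducer-2 is absent, so VorJ is inactive.
QuvA is produced constitutively and is active.
No repressor is bound and QuvA is active, so *dovH* is transcribed.
→ *dovH* is ON.
Mn²⁺ is absent, so LutS is active.
Mevalonate is present, so JalF is inactive.
Activator LutS is present, so *elnB* is transcribed.
→ *elnB* is ON.
2 of the 3 genes are transcribed.

2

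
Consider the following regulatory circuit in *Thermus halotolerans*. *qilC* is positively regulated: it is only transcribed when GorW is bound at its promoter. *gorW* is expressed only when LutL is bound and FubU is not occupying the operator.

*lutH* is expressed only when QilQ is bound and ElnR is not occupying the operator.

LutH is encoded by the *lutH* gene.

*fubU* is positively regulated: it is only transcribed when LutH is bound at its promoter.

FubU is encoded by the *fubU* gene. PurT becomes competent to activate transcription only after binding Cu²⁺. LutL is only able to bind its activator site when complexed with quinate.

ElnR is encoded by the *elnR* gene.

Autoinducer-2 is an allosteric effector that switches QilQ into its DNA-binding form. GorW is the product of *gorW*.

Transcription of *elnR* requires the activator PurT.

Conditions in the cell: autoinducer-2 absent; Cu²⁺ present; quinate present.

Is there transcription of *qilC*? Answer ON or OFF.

ON

Cu²⁺ is present, so PurT is active.
No repressor is bound and PurT is active, so *elnR* is transcribed.
So ElnR is produced and active.
Autoinducer-2 is absent, so QilQ is inactive.
With repressor ElnR bound, *lutH* is not transcribed.
So LutH is not produced.
Required activator LutH is absent, so *fubU* is not transcribed.
So FubU is not produced.
Quinate is present, so LutL is active.
No repressor is bound and LutL is active, so *gorW* is transcribed.
So GorW is produced and active.
No repressor is bound and GorW is active, so *qilC* is transcribed.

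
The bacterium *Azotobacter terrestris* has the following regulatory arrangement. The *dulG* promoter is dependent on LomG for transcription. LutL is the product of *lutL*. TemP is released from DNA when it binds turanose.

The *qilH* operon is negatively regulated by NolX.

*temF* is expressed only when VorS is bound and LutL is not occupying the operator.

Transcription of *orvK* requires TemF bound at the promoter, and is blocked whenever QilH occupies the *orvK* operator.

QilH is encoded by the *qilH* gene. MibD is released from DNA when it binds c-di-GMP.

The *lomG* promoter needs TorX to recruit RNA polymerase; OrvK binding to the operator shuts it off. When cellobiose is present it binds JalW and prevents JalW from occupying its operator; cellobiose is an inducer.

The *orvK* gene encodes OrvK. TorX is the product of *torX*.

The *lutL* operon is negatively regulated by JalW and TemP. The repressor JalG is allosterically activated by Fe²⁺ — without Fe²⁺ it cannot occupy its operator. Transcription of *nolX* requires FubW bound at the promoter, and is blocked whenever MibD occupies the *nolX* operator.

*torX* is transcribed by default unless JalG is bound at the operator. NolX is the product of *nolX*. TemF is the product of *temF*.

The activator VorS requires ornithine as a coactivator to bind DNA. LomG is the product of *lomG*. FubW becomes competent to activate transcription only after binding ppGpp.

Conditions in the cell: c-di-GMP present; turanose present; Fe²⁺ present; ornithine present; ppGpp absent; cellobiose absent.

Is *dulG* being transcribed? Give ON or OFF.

c-di-GMP is present, so MibD is inactive.
ppGpp is absent, so FubW is inactive.
Required activator FubW is absent, so *nolX* is not transcribed.
So NolX is not produced.
With no repressor bound, *qilH* is transcribed.
So QilH is produced and active.
Cellobiose is absent, so JalW is active.
Turanose is present, so TemP is inactive.
With repressor JalW bound, *lutL* is not transcribed.
So LutL is not produced.
Ornithine is present, so VorS is active.
No repressor is bound and VorS is active, so *temF* is transcribed.
So TemF is produced and active.
With repressor QilH bound, *orvK* is not transcribed.
So OrvK is not produced.
Fe²⁺ is present, so JalG is active.
With repressor JalG bound, *torX* is not transcribed.
So TorX is not produced.
Required activator TorX is absent, so *lomG* is not transcribed.
So LomG is not produced.
Required activator LomG is absent, so *dulG* is not transcribed.

OFF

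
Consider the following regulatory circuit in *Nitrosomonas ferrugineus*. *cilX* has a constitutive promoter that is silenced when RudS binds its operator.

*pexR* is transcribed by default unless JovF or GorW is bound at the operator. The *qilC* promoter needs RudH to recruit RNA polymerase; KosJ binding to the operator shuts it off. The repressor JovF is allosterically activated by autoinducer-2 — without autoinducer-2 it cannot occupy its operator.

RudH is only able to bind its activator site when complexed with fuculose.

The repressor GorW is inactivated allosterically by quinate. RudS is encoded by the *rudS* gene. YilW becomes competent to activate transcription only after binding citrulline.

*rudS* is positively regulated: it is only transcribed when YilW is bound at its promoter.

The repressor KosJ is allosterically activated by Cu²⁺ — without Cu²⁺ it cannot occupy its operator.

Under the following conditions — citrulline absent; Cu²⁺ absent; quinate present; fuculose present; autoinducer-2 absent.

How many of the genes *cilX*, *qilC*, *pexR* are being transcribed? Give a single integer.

3

Citrulline is absent, so YilW is inactive.
Required activator YilW is absent, so *rudS* is not transcribed.
So RudS is not produced.
With no repressor bound, *cilX* is transcribed.
→ *cilX* is ON.
Fuculose is present, so RudH is active.
Cu²⁺ is absent, so KosJ is inactive.
No repressor is bound and RudH is active, so *qilC* is transcribed.
→ *qilC* is ON.
Autoinducer-2 is absent, so JovF is inactive.
Quinate is present, so GorW is inactive.
With no repressor bound, *pexR* is transcribed.
→ *pexR* is ON.
3 of the 3 genes are transcribed.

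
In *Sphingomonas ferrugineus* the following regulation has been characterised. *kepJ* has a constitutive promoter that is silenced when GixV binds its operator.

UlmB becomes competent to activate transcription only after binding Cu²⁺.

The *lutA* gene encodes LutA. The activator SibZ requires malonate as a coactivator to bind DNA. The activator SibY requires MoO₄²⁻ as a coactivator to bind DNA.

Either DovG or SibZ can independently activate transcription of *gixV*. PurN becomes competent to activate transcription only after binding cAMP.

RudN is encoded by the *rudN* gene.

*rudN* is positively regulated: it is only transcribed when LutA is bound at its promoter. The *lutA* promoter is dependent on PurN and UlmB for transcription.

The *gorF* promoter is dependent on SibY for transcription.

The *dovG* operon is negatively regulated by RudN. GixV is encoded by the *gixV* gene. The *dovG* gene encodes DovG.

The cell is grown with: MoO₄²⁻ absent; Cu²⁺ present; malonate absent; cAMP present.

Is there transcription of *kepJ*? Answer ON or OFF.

ON

cAMP is present, so PurN is active.
Cu²⁺ is present, so UlmB is active.
No repressor is bound and PurN and UlmB are active, so *lutA* is transcribed.
So LutA is produced and active.
No repressor is bound and LutA is active, so *rudN* is transcribed.
So RudN is produced and active.
With repressor RudN bound, *dovG* is not transcribed.
So DovG is not produced.
Malonate is absent, so SibZ is inactive.
No activator is available at the *gixV* promoter, so *gixV* is not transcribed.
So GixV is not produced.
With no repressor bound, *kepJ* is transcribed.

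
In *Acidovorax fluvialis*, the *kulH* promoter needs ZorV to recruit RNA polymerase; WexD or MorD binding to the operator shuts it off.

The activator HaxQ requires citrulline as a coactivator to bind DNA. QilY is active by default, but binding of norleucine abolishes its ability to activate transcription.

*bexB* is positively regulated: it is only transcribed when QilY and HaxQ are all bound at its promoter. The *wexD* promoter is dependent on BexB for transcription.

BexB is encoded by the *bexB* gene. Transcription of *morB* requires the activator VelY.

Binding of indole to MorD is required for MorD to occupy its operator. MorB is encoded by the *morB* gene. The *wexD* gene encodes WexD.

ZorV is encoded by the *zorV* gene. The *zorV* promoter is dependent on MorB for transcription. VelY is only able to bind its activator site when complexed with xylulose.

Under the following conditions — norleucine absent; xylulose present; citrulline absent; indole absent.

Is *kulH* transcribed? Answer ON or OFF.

ON

Norleucine is absent, so QilY is active.
Citrulline is absent, so HaxQ is inactive.
Required activator HaxQ is absent, so *bexB* is not transcribed.
So BexB is not produced.
Required activator BexB is absent, so *wexD* is not transcribed.
So WexD is not produced.
Xylulose is present, so VelY is active.
No repressor is bound and VelY is active, so *morB* is transcribed.
So MorB is produced and active.
No repressor is bound and MorB is active, so *zorV* is transcribed.
So ZorV is produced and active.
Indole is absent, so MorD is inactive.
No repressor is bound and ZorV is active, so *kulH* is transcribed.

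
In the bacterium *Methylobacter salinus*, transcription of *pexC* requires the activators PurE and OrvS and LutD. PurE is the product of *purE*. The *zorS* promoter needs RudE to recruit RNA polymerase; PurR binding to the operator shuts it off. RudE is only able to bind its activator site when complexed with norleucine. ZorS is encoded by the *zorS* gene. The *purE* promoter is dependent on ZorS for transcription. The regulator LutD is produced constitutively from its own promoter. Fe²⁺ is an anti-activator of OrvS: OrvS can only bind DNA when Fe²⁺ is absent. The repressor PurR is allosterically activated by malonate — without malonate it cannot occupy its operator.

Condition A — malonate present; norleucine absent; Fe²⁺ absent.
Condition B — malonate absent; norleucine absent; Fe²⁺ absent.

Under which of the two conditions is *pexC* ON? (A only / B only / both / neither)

Condition A:
Malonate is present, so PurR is active.
Norleucine is absent, so RudE is inactive.
With repressor PurR bound, *zorS* is not transcribed.
So ZorS is not produced.
Required activator ZorS is absent, so *purE* is not transcribed.
So PurE is not produced.
Fe²⁺ is absent, so OrvS is active.
LutD is produced constitutively and is active.
Required activator PurE is absent, so *pexC* is not transcribed.
→ *pexC* is OFF in A.
Condition B:
Malonate is absent, so PurR is inactive.
Norleucine is absent, so RudE is inactive.
Required activator RudE is absent, so *zorS* is not transcribed.
So ZorS is not produced.
Required activator ZorS is absent, so *purE* is not transcribed.
So PurE is not produced.
Fe²⁺ is absent, so OrvS is active.
LutD is produced constitutively and is active.
Required activator PurE is absent, so *pexC* is not transcribed.
→ *pexC* is OFF in B.

neither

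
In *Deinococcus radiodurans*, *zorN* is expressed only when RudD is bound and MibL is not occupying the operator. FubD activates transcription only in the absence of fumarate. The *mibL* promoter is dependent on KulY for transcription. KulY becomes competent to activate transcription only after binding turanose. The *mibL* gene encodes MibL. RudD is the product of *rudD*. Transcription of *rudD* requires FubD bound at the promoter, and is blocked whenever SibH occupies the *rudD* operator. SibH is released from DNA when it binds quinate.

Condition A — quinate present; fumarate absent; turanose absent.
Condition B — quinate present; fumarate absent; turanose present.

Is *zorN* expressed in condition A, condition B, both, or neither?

A only

Condition A:
Quinate is present, so SibH is inactive.
Fumarate is absent, so FubD is active.
No repressor is bound and FubD is active, so *rudD* is transcribed.
So RudD is produced and active.
Turanose is absent, so KulY is inactive.
Required activator KulY is absent, so *mibL* is not transcribed.
So MibL is not produced.
No repressor is bound and RudD is active, so *zorN* is transcribed.
→ *zorN* is ON in A.
Condition B:
Quinate is present, so SibH is inactive.
Fumarate is absent, so FubD is active.
No repressor is bound and FubD is active, so *rudD* is transcribed.
So RudD is produced and active.
Turanose is present, so KulY is active.
No repressor is bound and KulY is active, so *mibL* is transcribed.
So MibL is produced and active.
With repressor MibL bound, *zorN* is not transcribed.
→ *zorN* is OFF in B.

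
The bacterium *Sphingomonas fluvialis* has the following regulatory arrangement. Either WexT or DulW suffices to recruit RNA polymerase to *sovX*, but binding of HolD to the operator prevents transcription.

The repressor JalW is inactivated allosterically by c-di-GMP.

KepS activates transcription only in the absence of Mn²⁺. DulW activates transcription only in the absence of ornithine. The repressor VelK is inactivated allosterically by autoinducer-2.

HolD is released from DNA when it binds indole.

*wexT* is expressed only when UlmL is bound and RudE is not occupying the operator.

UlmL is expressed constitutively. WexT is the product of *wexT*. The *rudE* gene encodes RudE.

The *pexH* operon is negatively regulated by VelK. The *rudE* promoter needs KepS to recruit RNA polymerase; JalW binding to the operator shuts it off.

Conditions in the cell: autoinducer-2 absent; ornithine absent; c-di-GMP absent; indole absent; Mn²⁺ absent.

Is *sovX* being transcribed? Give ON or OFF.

UlmL is produced constitutively and is active.
Mn²⁺ is absent, so KepS is active.
c-di-GMP is absent, so JalW is active.
With repressor JalW bound, *rudE* is not transcribed.
So RudE is not produced.
No repressor is bound and UlmL is active, so *wexT* is transcribed.
So WexT is produced and active.
Indole is absent, so HolD is active.
Ornithine is absent, so DulW is active.
With repressor HolD bound, *sovX* is not transcribed.

OFF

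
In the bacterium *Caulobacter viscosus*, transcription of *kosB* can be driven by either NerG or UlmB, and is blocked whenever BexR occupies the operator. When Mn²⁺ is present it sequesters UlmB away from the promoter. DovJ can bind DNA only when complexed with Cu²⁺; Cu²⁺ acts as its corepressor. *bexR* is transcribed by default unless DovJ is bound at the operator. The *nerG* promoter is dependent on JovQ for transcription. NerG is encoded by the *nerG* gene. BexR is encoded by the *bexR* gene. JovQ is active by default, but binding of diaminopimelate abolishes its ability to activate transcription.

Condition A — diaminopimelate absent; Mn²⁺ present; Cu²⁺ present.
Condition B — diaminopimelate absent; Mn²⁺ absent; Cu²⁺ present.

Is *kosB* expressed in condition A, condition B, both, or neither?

both

Condition A:
Diaminopimelate is absent, so JovQ is active.
No repressor is bound and JovQ is active, so *nerG* is transcribed.
So NerG is produced and active.
Mn²⁺ is present, so UlmB is inactive.
Cu²⁺ is present, so DovJ is active.
With repressor DovJ bound, *bexR* is not transcribed.
So BexR is not produced.
Activator NerG is present, so *kosB* is transcribed.
→ *kosB* is ON in A.
Condition B:
Diaminopimelate is absent, so JovQ is active.
No repressor is bound and JovQ is active, so *nerG* is transcribed.
So NerG is produced and active.
Mn²⁺ is absent, so UlmB is active.
Cu²⁺ is present, so DovJ is active.
With repressor DovJ bound, *bexR* is not transcribed.
So BexR is not produced.
Activator NerG is present, so *kosB* is transcribed.
→ *kosB* is ON in B.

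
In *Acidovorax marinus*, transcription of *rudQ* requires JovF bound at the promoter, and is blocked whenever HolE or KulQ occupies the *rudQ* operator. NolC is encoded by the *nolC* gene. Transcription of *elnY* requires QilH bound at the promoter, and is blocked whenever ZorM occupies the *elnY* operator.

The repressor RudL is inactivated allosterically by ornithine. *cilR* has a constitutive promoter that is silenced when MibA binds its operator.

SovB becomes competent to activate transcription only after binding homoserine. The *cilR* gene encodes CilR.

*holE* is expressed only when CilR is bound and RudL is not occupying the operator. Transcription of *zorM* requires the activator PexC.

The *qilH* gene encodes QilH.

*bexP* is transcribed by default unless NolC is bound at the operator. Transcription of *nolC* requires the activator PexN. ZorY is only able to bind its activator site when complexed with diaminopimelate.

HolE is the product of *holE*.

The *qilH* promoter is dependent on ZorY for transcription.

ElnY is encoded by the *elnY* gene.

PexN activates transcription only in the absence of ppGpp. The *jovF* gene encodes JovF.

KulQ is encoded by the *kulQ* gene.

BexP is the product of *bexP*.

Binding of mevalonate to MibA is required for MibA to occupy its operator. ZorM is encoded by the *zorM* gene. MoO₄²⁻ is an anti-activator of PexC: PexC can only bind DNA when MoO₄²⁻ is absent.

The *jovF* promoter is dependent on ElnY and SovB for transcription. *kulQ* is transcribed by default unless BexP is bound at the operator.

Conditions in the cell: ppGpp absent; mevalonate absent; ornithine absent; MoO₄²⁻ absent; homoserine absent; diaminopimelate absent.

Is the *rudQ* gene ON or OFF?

OFF

Ornithine is absent, so RudL is active.
Mevalonate is absent, so MibA is inactive.
With no repressor bound, *cilR* is transcribed.
So CilR is produced and active.
With repressor RudL bound, *holE* is not transcribed.
So HolE is not produced.
ppGpp is absent, so PexN is active.
No repressor is bound and PexN is active, so *nolC* is transcribed.
So NolC is produced and active.
With repressor NolC bound, *bexP* is not transcribed.
So BexP is not produced.
With no repressor bound, *kulQ* is transcribed.
So KulQ is produced and active.
MoO₄²⁻ is absent, so PexC is active.
No repressor is bound and PexC is active, so *zorM* is transcribed.
So ZorM is produced and active.
Diaminopimelate is absent, so ZorY is inactive.
Required activator ZorY is absent, so *qilH* is not transcribed.
So QilH is not produced.
With repressor ZorM bound, *elnY* is not transcribed.
So ElnY is not produced.
Homoserine is absent, so SovB is inactive.
Required activator ElnY is absent, so *jovF* is not transcribed.
So JovF is not produced.
With repressor KulQ bound, *rudQ* is not transcribed.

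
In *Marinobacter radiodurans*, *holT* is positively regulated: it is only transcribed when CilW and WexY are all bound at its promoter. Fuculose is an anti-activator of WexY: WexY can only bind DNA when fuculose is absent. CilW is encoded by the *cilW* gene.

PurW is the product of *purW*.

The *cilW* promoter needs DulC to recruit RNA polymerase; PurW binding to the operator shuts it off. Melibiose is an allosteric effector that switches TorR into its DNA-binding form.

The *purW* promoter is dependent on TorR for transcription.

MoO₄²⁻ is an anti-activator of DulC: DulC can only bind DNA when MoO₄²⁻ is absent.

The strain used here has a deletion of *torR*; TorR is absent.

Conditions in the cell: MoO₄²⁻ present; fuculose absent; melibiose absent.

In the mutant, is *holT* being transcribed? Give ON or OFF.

MoO₄²⁻ is present, so DulC is inactive.
TorR is non-functional in this strain, so it has no effect.
Required activator TorR is absent, so *purW* is not transcribed.
So PurW is not produced.
Required activator DulC is absent, so *cilW* is not transcribed.
So CilW is not produced.
Fuculose is absent, so WexY is active.
Required activator CilW is absent, so *holT* is not transcribed.

OFF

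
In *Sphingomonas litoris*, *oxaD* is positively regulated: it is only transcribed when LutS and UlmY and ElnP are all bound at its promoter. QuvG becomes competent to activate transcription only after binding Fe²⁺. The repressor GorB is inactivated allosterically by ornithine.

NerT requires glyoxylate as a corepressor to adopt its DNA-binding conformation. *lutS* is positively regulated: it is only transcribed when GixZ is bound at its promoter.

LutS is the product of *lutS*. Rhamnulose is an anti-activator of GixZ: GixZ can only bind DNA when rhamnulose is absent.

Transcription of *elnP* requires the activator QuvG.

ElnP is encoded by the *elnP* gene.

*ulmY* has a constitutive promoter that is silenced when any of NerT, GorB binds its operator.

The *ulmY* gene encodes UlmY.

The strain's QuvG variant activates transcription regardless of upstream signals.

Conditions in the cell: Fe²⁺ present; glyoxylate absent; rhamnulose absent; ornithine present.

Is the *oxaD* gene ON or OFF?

Rhamnulose is absent, so GixZ is active.
No repressor is bound and GixZ is active, so *lutS* is transcribed.
So LutS is produced and active.
Glyoxylate is absent, so NerT is inactive.
Ornithine is present, so GorB is inactive.
With no repressor bound, *ulmY* is transcribed.
So UlmY is produced and active.
QuvG is constitutively active in this strain.
No repressor is bound and QuvG is active, so *elnP* is transcribed.
So ElnP is produced and active.
No repressor is bound and LutS and UlmY and ElnP are active, so *oxaD* is transcribed.

ON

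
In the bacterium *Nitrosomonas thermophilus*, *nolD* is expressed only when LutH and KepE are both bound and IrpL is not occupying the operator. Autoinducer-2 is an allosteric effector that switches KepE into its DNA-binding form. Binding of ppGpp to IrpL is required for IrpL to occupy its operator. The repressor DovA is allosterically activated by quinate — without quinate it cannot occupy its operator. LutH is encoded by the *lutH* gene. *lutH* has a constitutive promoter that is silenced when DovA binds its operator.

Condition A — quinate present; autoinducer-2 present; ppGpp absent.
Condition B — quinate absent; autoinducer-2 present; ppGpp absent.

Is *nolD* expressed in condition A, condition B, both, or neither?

Condition A:
Quinate is present, so DovA is active.
With repressor DovA bound, *lutH* is not transcribed.
So LutH is not produced.
Autoinducer-2 is present, so KepE is active.
ppGpp is absent, so IrpL is inactive.
Required activator LutH is absent, so *nolD* is not transcribed.
→ *nolD* is OFF in A.
Condition B:
Quinate is absent, so DovA is inactive.
With no repressor bound, *lutH* is transcribed.
So LutH is produced and active.
Autoinducer-2 is present, so KepE is active.
ppGpp is absent, so IrpL is inactive.
No repressor is bound and LutH and KepE are active, so *nolD* is transcribed.
→ *nolD* is ON in B.

B only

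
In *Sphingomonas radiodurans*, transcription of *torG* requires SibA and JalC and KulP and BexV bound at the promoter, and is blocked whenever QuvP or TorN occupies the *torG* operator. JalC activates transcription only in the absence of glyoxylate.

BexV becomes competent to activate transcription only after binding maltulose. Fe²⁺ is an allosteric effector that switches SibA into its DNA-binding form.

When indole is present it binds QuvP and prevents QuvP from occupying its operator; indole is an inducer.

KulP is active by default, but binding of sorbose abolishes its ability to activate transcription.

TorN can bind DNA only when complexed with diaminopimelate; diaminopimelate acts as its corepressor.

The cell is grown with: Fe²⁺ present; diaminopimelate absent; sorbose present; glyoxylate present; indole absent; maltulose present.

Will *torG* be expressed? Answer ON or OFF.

Fe²⁺ is present, so SibA is active.
Indole is absent, so QuvP is active.
Diaminopimelate is absent, so TorN is inactive.
Glyoxylate is present, so JalC is inactive.
Sorbose is present, so KulP is inactive.
Maltulose is present, so BexV is active.
With repressor QuvP bound, *torG* is not transcribed.

OFF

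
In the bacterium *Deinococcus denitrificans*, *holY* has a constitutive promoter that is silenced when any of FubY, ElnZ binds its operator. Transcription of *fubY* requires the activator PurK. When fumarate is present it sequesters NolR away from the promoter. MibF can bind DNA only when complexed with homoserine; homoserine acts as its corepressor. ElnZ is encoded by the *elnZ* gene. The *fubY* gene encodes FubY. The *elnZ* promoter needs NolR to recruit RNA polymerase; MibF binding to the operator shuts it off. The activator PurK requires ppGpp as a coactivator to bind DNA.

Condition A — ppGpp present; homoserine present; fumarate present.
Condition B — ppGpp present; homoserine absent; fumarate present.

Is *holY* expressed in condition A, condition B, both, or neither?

Condition A:
ppGpp is present, so PurK is active.
No repressor is bound and PurK is active, so *fubY* is transcribed.
So FubY is produced and active.
Homoserine is present, so MibF is active.
Fumarate is present, so NolR is inactive.
With repressor MibF bound, *elnZ* is not transcribed.
So ElnZ is not produced.
With repressor FubY bound, *holY* is not transcribed.
→ *holY* is OFF in A.
Condition B:
ppGpp is present, so PurK is active.
No repressor is bound and PurK is active, so *fubY* is transcribed.
So FubY is produced and active.
Homoserine is absent, so MibF is inactive.
Fumarate is present, so NolR is inactive.
Required activator NolR is absent, so *elnZ* is not transcribed.
So ElnZ is not produced.
With repressor FubY bound, *holY* is not transcribed.
→ *holY* is OFF in B.

neither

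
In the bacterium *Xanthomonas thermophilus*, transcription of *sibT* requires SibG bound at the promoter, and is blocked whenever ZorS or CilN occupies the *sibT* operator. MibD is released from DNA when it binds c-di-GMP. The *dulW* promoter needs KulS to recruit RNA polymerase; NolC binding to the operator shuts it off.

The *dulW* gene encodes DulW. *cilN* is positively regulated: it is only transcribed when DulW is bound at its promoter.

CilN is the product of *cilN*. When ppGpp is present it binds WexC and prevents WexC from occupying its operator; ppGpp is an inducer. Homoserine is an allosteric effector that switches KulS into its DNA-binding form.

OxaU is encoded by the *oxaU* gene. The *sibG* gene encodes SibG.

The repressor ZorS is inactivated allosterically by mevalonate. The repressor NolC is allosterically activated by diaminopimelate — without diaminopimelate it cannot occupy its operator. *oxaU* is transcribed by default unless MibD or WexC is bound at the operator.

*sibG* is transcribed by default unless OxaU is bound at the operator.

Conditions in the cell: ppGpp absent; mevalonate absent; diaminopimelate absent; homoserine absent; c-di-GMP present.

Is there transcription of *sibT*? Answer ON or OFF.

Mevalonate is absent, so ZorS is active.
Homoserine is absent, so KulS is inactive.
Diaminopimelate is absent, so NolC is inactive.
Required activator KulS is absent, so *dulW* is not transcribed.
So DulW is not produced.
Required activator DulW is absent, so *cilN* is not transcribed.
So CilN is not produced.
c-di-GMP is present, so MibD is inactive.
ppGpp is absent, so WexC is active.
With repressor WexC bound, *oxaU* is not transcribed.
So OxaU is not produced.
With no repressor bound, *sibG* is transcribed.
So SibG is produced and active.
With repressor ZorS bound, *sibT* is not transcribed.

OFF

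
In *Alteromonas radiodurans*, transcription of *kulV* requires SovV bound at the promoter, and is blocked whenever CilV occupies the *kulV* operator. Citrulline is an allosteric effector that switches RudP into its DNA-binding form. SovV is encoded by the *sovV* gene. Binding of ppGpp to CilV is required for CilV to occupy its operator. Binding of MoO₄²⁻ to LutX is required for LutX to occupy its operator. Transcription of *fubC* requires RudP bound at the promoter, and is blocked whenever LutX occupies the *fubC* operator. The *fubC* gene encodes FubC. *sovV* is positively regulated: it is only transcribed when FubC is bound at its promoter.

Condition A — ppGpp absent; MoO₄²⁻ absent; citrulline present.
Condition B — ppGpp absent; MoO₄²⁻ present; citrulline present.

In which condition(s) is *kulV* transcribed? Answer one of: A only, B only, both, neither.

A only

Condition A:
ppGpp is absent, so CilV is inactive.
MoO₄²⁻ is absent, so LutX is inactive.
Citrulline is present, so RudP is active.
No repressor is bound and RudP is active, so *fubC* is transcribed.
So FubC is produced and active.
No repressor is bound and FubC is active, so *sovV* is transcribed.
So SovV is produced and active.
No repressor is bound and SovV is active, so *kulV* is transcribed.
→ *kulV* is ON in A.
Condition B:
ppGpp is absent, so CilV is inactive.
MoO₄²⁻ is present, so LutX is active.
Citrulline is present, so RudP is active.
With repressor LutX bound, *fubC* is not transcribed.
So FubC is not produced.
Required activator FubC is absent, so *sovV* is not transcribed.
So SovV is not produced.
Required activator SovV is absent, so *kulV* is not transcribed.
→ *kulV* is OFF in B.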